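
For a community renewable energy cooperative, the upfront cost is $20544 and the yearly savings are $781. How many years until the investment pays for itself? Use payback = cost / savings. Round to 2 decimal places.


Simple payback period = initial cost / annual savings
Payback = 20544 / 781
Payback = 26.30 years

26.30


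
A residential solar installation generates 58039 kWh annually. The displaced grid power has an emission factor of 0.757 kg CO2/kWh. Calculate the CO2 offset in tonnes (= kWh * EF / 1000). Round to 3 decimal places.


CO2 offset in kg = generation * emission_factor
CO2 offset = 58039 * 0.757 = 43935.52 kg
Convert to tonnes:
  CO2 offset = 43935.52 / 1000 = 43.936 tonnes

43.936


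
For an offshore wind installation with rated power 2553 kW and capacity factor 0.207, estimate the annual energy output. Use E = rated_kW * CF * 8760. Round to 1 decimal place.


Annual energy = rated_kW * capacity_factor * hours_per_year
Given: P_rated = 2553 kW, CF = 0.207, hours = 8760
E = 2553 * 0.207 * 8760
E = 4629406.0 kWh

4629406.0


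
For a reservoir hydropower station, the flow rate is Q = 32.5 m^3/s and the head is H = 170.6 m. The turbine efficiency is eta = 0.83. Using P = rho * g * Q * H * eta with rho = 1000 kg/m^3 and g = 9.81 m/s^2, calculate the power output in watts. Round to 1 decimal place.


Apply the hydropower formula P = rho * g * Q * H * eta
rho * g = 1000 * 9.81 = 9810.0
P = 9810.0 * 32.5 * 170.6 * 0.83
P = 45144982.4 W

45144982.4


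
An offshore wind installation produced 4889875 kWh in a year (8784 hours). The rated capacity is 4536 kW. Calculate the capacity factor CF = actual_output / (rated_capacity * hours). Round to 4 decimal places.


Capacity factor = actual output / maximum possible output
Maximum possible = rated * hours = 4536 * 8784 = 39844224 kWh
CF = 4889875 / 39844224
CF = 0.1227

0.1227


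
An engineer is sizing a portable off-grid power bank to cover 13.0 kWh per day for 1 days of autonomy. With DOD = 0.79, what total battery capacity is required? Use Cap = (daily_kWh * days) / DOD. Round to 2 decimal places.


Total energy needed = daily * days = 13.0 * 1 = 13.0 kWh
Account for depth of discharge:
  Cap = total_energy / DOD = 13.0 / 0.79
  Cap = 16.46 kWh

16.46


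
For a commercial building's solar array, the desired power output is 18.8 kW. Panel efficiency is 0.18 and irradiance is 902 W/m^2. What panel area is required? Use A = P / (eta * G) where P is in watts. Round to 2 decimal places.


Convert target power to watts: P = 18.8 * 1000 = 18800.0 W
Compute denominator: eta * G = 0.18 * 902 = 162.36
Required area A = P / (eta * G) = 18800.0 / 162.36
A = 115.79 m^2

115.79


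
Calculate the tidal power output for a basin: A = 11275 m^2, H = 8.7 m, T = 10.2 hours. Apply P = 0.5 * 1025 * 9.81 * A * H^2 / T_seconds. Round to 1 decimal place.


Convert period to seconds: T = 10.2 * 3600 = 36720.0 s
H^2 = 8.7^2 = 75.69
P = 0.5 * rho * g * A * H^2 / T
P = 0.5 * 1025 * 9.81 * 11275 * 75.69 / 36720.0
P = 116846.4 W

116846.4


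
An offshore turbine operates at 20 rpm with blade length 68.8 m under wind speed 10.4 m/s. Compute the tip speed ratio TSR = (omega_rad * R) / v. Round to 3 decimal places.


Convert rotational speed to rad/s:
  omega = 20 * 2 * pi / 60 = 2.0944 rad/s
Compute tip speed:
  v_tip = omega * R = 2.0944 * 68.8 = 144.094 m/s
Tip speed ratio:
  TSR = v_tip / v_wind = 144.094 / 10.4 = 13.855

13.855


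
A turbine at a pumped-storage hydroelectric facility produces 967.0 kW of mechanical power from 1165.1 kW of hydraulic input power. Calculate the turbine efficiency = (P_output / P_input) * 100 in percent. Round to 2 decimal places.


Turbine efficiency = (output power / input power) * 100
eta = (967.0 / 1165.1) * 100
eta = 83.00%

83.00


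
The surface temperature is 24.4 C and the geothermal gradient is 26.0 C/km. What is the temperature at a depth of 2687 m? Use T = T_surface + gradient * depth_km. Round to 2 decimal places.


Convert depth to km: 2687 / 1000 = 2.687 km
Temperature increase = gradient * depth_km = 26.0 * 2.687 = 69.86 C
Temperature at depth = T_surface + delta_T = 24.4 + 69.86
T = 94.26 C

94.26


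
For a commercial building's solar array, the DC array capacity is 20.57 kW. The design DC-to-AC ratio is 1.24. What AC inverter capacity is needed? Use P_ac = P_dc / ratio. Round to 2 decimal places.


The inverter AC capacity is determined by the DC/AC ratio.
Given: P_dc = 20.57 kW, DC/AC ratio = 1.24
P_ac = P_dc / ratio = 20.57 / 1.24
P_ac = 16.59 kW

16.59


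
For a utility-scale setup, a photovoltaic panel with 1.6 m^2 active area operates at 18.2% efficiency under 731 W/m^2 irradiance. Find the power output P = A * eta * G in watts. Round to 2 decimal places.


Use the solar power formula P = A * eta * G.
Given: A = 1.6 m^2, eta = 0.182, G = 731 W/m^2
P = 1.6 * 0.182 * 731
P = 212.87 W

212.87


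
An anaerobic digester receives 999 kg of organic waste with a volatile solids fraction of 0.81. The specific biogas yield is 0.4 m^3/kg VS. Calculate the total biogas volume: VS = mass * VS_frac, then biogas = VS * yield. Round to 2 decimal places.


Compute volatile solids:
  VS = mass * VS_fraction = 999 * 0.81 = 809.19 kg
Calculate biogas volume:
  Biogas = VS * specific_yield = 809.19 * 0.4
  Biogas = 323.68 m^3

323.68


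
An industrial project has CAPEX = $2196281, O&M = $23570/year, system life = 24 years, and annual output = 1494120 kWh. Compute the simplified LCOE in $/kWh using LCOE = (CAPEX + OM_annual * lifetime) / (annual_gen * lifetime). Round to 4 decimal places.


Total cost = CAPEX + OM * lifetime = 2196281 + 23570 * 24 = 2196281 + 565680 = 2761961
Total generation = annual * lifetime = 1494120 * 24 = 35858880 kWh
LCOE = 2761961 / 35858880
LCOE = 0.0770 $/kWh

0.0770


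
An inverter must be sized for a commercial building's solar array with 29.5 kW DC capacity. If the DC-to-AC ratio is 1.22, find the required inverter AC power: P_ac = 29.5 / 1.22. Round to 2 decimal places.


The inverter AC capacity is determined by the DC/AC ratio.
Given: P_dc = 29.5 kW, DC/AC ratio = 1.22
P_ac = P_dc / ratio = 29.5 / 1.22
P_ac = 24.18 kW

24.18


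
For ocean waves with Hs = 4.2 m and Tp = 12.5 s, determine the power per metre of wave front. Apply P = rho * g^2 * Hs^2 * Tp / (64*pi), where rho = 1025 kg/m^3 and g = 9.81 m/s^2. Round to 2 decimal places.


Apply wave power formula:
  g^2 = 9.81^2 = 96.2361
  Hs^2 = 4.2^2 = 17.64
  Numerator = rho * g^2 * Hs^2 * Tp = 1025 * 96.2361 * 17.64 * 12.5 = 21750561.55
  Denominator = 64 * pi = 201.0619
  P = 21750561.55 / 201.0619 = 108178.42 W/m

108178.42


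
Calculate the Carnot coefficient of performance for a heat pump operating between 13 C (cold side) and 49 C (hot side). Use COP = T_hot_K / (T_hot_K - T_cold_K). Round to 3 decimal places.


Convert to Kelvin:
  T_hot = 49 + 273.15 = 322.15 K
  T_cold = 13 + 273.15 = 286.15 K
Apply Carnot COP formula:
  COP = T_hot_K / (T_hot_K - T_cold_K) = 322.15 / 36.0
  COP = 8.949

8.949


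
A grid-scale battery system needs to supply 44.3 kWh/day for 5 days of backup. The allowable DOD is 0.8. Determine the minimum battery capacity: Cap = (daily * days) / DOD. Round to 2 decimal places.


Total energy needed = daily * days = 44.3 * 5 = 221.5 kWh
Account for depth of discharge:
  Cap = total_energy / DOD = 221.5 / 0.8
  Cap = 276.88 kWh

276.88


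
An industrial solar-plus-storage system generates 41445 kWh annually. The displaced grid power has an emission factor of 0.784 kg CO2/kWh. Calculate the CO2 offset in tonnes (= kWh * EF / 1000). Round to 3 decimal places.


CO2 offset in kg = generation * emission_factor
CO2 offset = 41445 * 0.784 = 32492.88 kg
Convert to tonnes:
  CO2 offset = 32492.88 / 1000 = 32.493 tonnes

32.493


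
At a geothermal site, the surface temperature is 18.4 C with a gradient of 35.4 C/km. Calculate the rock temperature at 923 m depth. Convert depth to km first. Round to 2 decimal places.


Convert depth to km: 923 / 1000 = 0.923 km
Temperature increase = gradient * depth_km = 35.4 * 0.923 = 32.67 C
Temperature at depth = T_surface + delta_T = 18.4 + 32.67
T = 51.07 C

51.07


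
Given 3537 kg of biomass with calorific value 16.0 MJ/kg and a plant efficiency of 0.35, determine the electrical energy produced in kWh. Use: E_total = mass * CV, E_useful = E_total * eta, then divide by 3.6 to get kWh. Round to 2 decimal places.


Total energy = mass * CV = 3537 * 16.0 = 56592.0 MJ
Useful energy = total * eta = 56592.0 * 0.35 = 19807.2 MJ
Convert to kWh: 19807.2 / 3.6
Useful energy = 5502.00 kWh

5502.00


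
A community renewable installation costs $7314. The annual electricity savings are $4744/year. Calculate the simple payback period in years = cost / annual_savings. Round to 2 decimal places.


Simple payback period = initial cost / annual savings
Payback = 7314 / 4744
Payback = 1.54 years

1.54


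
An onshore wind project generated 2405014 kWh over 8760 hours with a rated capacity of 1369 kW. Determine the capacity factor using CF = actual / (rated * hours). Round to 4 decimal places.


Capacity factor = actual output / maximum possible output
Maximum possible = rated * hours = 1369 * 8760 = 11992440 kWh
CF = 2405014 / 11992440
CF = 0.2005

0.2005


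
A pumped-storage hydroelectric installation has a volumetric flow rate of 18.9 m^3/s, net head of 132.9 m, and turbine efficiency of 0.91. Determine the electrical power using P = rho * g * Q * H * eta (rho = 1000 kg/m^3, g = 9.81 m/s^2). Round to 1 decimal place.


Apply the hydropower formula P = rho * g * Q * H * eta
rho * g = 1000 * 9.81 = 9810.0
P = 9810.0 * 18.9 * 132.9 * 0.91
P = 22423179.1 W

22423179.1


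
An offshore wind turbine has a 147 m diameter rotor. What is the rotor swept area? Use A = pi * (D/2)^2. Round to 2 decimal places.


Compute the rotor radius:
  r = D / 2 = 147 / 2 = 73.5 m
Calculate swept area:
  A = pi * r^2 = pi * 73.5^2
  A = 16971.67 m^2

16971.67


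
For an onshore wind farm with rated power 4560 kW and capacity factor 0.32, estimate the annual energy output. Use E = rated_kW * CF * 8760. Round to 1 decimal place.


Annual energy = rated_kW * capacity_factor * hours_per_year
Given: P_rated = 4560 kW, CF = 0.32, hours = 8760
E = 4560 * 0.32 * 8760
E = 12782592.0 kWh

12782592.0


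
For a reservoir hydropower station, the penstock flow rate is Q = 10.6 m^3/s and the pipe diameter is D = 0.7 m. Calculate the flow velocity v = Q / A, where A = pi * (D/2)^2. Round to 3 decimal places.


Compute pipe cross-sectional area:
  A = pi * (D/2)^2 = pi * (0.7/2)^2 = 0.3848 m^2
Calculate velocity:
  v = Q / A = 10.6 / 0.3848
  v = 27.544 m/s

27.544


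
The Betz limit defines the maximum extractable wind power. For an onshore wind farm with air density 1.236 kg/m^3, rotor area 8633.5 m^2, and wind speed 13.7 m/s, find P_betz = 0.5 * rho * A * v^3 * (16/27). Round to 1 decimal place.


The Betz coefficient Cp_max = 16/27 = 0.5926
v^3 = 13.7^3 = 2571.353
P_betz = 0.5 * rho * A * v^3 * Cp_max
P_betz = 0.5 * 1.236 * 8633.5 * 2571.353 * 0.5926
P_betz = 8130051.3 W

8130051.3


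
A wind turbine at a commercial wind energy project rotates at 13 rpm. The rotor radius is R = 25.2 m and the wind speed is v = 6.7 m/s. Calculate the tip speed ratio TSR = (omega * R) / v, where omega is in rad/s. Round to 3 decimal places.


Convert rotational speed to rad/s:
  omega = 13 * 2 * pi / 60 = 1.3614 rad/s
Compute tip speed:
  v_tip = omega * R = 1.3614 * 25.2 = 34.306 m/s
Tip speed ratio:
  TSR = v_tip / v_wind = 34.306 / 6.7 = 5.120

5.120


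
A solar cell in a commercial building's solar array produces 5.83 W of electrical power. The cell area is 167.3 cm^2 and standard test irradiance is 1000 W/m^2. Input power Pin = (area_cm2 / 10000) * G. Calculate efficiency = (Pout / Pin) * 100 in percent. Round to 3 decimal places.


First compute the input power:
  Pin = area_cm2 / 10000 * G = 167.3 / 10000 * 1000 = 16.73 W
Then compute efficiency:
  Efficiency = (Pout / Pin) * 100 = (5.83 / 16.73) * 100
  Efficiency = 34.848%

34.848


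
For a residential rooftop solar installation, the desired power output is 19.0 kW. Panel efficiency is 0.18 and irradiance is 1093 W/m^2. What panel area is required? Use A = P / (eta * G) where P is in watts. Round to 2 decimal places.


Convert target power to watts: P = 19.0 * 1000 = 19000.0 W
Compute denominator: eta * G = 0.18 * 1093 = 196.74
Required area A = P / (eta * G) = 19000.0 / 196.74
A = 96.57 m^2

96.57


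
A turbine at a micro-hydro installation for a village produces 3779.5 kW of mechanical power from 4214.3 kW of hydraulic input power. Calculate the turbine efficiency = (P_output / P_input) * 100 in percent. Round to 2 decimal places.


Turbine efficiency = (output power / input power) * 100
eta = (3779.5 / 4214.3) * 100
eta = 89.68%

89.68


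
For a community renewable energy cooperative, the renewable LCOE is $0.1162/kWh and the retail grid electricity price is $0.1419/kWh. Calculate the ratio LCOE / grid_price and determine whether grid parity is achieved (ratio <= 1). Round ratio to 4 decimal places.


Compare LCOE to grid price:
  LCOE = $0.1162/kWh, Grid price = $0.1419/kWh
  Ratio = LCOE / grid_price = 0.1162 / 0.1419 = 0.8189
  Grid parity achieved (ratio <= 1)? yes

0.8189


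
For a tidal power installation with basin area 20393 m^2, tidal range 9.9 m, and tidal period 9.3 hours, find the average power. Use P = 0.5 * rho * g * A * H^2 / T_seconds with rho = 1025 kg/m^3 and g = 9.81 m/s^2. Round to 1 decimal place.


Convert period to seconds: T = 9.3 * 3600 = 33480.0 s
H^2 = 9.9^2 = 98.01
P = 0.5 * rho * g * A * H^2 / T
P = 0.5 * 1025 * 9.81 * 20393 * 98.01 / 33480.0
P = 300143.5 W

300143.5


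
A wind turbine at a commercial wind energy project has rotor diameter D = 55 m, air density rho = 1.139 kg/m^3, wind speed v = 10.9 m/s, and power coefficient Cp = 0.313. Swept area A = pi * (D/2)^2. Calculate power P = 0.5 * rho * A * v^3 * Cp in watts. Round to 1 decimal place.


Step 1 -- Compute swept area:
  A = pi * (D/2)^2 = pi * (55/2)^2 = 2375.83 m^2
Step 2 -- Apply wind power equation:
  P = 0.5 * rho * A * v^3 * Cp
  v^3 = 10.9^3 = 1295.029
  P = 0.5 * 1.139 * 2375.83 * 1295.029 * 0.313
  P = 548444.7 W

548444.7


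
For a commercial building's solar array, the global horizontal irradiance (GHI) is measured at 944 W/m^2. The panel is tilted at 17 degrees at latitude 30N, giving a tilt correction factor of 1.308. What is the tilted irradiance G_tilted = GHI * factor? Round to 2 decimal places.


Identify the given values:
  GHI = 944 W/m^2, tilt correction factor = 1.308
Apply the formula G_tilted = GHI * factor:
  G_tilted = 944 * 1.308
  G_tilted = 1234.75 W/m^2

1234.75


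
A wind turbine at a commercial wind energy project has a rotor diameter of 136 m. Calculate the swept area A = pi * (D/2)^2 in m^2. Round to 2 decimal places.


Compute the rotor radius:
  r = D / 2 = 136 / 2 = 68.0 m
Calculate swept area:
  A = pi * r^2 = pi * 68.0^2
  A = 14526.72 m^2

14526.72


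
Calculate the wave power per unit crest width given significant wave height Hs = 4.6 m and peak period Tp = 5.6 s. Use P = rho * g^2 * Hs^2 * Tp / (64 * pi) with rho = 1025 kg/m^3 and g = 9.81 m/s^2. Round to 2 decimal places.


Apply wave power formula:
  g^2 = 9.81^2 = 96.2361
  Hs^2 = 4.6^2 = 21.16
  Numerator = rho * g^2 * Hs^2 * Tp = 1025 * 96.2361 * 21.16 * 5.6 = 11688682.73
  Denominator = 64 * pi = 201.0619
  P = 11688682.73 / 201.0619 = 58134.74 W/m

58134.74


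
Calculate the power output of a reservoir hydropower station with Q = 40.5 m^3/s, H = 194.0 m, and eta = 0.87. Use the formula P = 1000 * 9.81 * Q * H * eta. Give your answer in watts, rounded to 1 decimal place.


Apply the hydropower formula P = rho * g * Q * H * eta
rho * g = 1000 * 9.81 = 9810.0
P = 9810.0 * 40.5 * 194.0 * 0.87
P = 67057137.9 W

67057137.9


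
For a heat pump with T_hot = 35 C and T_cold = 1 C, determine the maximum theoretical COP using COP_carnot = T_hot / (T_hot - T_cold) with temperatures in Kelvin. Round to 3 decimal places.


Convert to Kelvin:
  T_hot = 35 + 273.15 = 308.15 K
  T_cold = 1 + 273.15 = 274.15 K
Apply Carnot COP formula:
  COP = T_hot_K / (T_hot_K - T_cold_K) = 308.15 / 34.0
  COP = 9.063

9.063


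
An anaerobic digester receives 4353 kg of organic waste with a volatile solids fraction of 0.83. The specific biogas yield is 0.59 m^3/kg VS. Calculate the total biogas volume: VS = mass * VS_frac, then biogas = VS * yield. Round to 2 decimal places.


Compute volatile solids:
  VS = mass * VS_fraction = 4353 * 0.83 = 3612.99 kg
Calculate biogas volume:
  Biogas = VS * specific_yield = 3612.99 * 0.59
  Biogas = 2131.66 m^3

2131.66


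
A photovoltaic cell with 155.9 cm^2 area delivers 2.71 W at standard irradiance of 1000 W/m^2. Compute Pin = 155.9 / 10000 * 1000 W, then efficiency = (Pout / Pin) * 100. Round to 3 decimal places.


First compute the input power:
  Pin = area_cm2 / 10000 * G = 155.9 / 10000 * 1000 = 15.59 W
Then compute efficiency:
  Efficiency = (Pout / Pin) * 100 = (2.71 / 15.59) * 100
  Efficiency = 17.383%

17.383


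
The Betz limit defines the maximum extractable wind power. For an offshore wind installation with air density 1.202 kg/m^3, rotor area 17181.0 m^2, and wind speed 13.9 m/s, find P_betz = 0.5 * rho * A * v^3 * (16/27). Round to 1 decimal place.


The Betz coefficient Cp_max = 16/27 = 0.5926
v^3 = 13.9^3 = 2685.619
P_betz = 0.5 * rho * A * v^3 * Cp_max
P_betz = 0.5 * 1.202 * 17181.0 * 2685.619 * 0.5926
P_betz = 16433252.5 W

16433252.5


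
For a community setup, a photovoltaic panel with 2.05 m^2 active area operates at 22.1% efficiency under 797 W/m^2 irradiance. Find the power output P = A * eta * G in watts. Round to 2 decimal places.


Use the solar power formula P = A * eta * G.
Given: A = 2.05 m^2, eta = 0.221, G = 797 W/m^2
P = 2.05 * 0.221 * 797
P = 361.08 W

361.08


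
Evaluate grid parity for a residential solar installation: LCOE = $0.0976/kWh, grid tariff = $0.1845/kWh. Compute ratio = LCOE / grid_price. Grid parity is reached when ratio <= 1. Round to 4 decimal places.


Compare LCOE to grid price:
  LCOE = $0.0976/kWh, Grid price = $0.1845/kWh
  Ratio = LCOE / grid_price = 0.0976 / 0.1845 = 0.5290
  Grid parity achieved (ratio <= 1)? yes

0.5290


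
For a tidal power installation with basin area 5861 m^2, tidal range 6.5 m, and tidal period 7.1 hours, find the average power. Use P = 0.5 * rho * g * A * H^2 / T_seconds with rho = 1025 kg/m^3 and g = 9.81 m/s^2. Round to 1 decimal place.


Convert period to seconds: T = 7.1 * 3600 = 25560.0 s
H^2 = 6.5^2 = 42.25
P = 0.5 * rho * g * A * H^2 / T
P = 0.5 * 1025 * 9.81 * 5861 * 42.25 / 25560.0
P = 48708.0 W

48708.0


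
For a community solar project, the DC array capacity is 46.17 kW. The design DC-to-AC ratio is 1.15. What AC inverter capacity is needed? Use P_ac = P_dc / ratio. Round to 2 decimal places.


The inverter AC capacity is determined by the DC/AC ratio.
Given: P_dc = 46.17 kW, DC/AC ratio = 1.15
P_ac = P_dc / ratio = 46.17 / 1.15
P_ac = 40.15 kW

40.15


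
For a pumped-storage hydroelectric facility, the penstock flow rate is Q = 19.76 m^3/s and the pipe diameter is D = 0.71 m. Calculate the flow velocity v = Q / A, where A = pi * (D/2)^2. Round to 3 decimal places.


Compute pipe cross-sectional area:
  A = pi * (D/2)^2 = pi * (0.71/2)^2 = 0.3959 m^2
Calculate velocity:
  v = Q / A = 19.76 / 0.3959
  v = 49.909 m/s

49.909


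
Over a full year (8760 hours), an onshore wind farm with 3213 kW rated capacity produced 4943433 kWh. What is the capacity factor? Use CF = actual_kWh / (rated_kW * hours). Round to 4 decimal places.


Capacity factor = actual output / maximum possible output
Maximum possible = rated * hours = 3213 * 8760 = 28145880 kWh
CF = 4943433 / 28145880
CF = 0.1756

0.1756


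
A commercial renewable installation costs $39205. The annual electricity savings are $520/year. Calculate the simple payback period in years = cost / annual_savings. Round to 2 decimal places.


Simple payback period = initial cost / annual savings
Payback = 39205 / 520
Payback = 75.39 years

75.39


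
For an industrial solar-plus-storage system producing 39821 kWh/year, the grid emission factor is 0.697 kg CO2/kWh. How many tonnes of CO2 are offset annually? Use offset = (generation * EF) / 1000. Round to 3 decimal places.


CO2 offset in kg = generation * emission_factor
CO2 offset = 39821 * 0.697 = 27755.24 kg
Convert to tonnes:
  CO2 offset = 27755.24 / 1000 = 27.755 tonnes

27.755


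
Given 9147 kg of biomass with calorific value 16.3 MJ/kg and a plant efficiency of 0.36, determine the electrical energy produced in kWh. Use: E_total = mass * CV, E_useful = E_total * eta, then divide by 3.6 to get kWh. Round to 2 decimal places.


Total energy = mass * CV = 9147 * 16.3 = 149096.1 MJ
Useful energy = total * eta = 149096.1 * 0.36 = 53674.6 MJ
Convert to kWh: 53674.6 / 3.6
Useful energy = 14909.61 kWh

14909.61


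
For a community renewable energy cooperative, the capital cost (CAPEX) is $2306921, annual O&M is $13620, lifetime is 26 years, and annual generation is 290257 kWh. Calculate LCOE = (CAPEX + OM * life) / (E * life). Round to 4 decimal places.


Total cost = CAPEX + OM * lifetime = 2306921 + 13620 * 26 = 2306921 + 354120 = 2661041
Total generation = annual * lifetime = 290257 * 26 = 7546682 kWh
LCOE = 2661041 / 7546682
LCOE = 0.3526 $/kWh

0.3526


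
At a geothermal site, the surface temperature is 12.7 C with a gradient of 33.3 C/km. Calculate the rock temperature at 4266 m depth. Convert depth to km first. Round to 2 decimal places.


Convert depth to km: 4266 / 1000 = 4.266 km
Temperature increase = gradient * depth_km = 33.3 * 4.266 = 142.06 C
Temperature at depth = T_surface + delta_T = 12.7 + 142.06
T = 154.76 C

154.76


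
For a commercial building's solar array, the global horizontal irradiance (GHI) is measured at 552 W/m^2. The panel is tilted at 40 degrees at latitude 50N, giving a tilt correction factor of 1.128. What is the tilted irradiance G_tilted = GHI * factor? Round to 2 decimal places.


Identify the given values:
  GHI = 552 W/m^2, tilt correction factor = 1.128
Apply the formula G_tilted = GHI * factor:
  G_tilted = 552 * 1.128
  G_tilted = 622.66 W/m^2

622.66


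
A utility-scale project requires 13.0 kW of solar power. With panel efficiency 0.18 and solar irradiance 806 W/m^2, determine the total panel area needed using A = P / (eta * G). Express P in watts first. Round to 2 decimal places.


Convert target power to watts: P = 13.0 * 1000 = 13000.0 W
Compute denominator: eta * G = 0.18 * 806 = 145.08
Required area A = P / (eta * G) = 13000.0 / 145.08
A = 89.61 m^2

89.61


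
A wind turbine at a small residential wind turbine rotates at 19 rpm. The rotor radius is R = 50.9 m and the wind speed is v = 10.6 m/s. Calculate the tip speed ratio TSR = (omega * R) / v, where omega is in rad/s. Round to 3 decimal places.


Convert rotational speed to rad/s:
  omega = 19 * 2 * pi / 60 = 1.9897 rad/s
Compute tip speed:
  v_tip = omega * R = 1.9897 * 50.9 = 101.274 m/s
Tip speed ratio:
  TSR = v_tip / v_wind = 101.274 / 10.6 = 9.554

9.554


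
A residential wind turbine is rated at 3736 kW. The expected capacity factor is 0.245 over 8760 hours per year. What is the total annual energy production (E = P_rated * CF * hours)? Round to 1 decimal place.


Annual energy = rated_kW * capacity_factor * hours_per_year
Given: P_rated = 3736 kW, CF = 0.245, hours = 8760
E = 3736 * 0.245 * 8760
E = 8018203.2 kWh

8018203.2


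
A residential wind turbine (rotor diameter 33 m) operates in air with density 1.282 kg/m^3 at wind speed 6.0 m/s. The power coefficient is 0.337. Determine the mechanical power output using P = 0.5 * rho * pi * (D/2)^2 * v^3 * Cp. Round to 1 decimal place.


Step 1 -- Compute swept area:
  A = pi * (D/2)^2 = pi * (33/2)^2 = 855.3 m^2
Step 2 -- Apply wind power equation:
  P = 0.5 * rho * A * v^3 * Cp
  v^3 = 6.0^3 = 216.0
  P = 0.5 * 1.282 * 855.3 * 216.0 * 0.337
  P = 39908.0 W

39908.0


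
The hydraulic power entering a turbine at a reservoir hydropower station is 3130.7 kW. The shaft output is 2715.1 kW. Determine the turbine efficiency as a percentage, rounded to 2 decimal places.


Turbine efficiency = (output power / input power) * 100
eta = (2715.1 / 3130.7) * 100
eta = 86.73%

86.73


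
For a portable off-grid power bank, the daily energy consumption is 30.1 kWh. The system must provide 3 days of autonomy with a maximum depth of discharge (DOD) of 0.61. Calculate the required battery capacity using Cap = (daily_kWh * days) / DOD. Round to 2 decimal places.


Total energy needed = daily * days = 30.1 * 3 = 90.3 kWh
Account for depth of discharge:
  Cap = total_energy / DOD = 90.3 / 0.61
  Cap = 148.03 kWh

148.03


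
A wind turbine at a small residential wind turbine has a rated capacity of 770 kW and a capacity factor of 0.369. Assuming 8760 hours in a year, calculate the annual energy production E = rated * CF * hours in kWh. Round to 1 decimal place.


Annual energy = rated_kW * capacity_factor * hours_per_year
Given: P_rated = 770 kW, CF = 0.369, hours = 8760
E = 770 * 0.369 * 8760
E = 2488978.8 kWh

2488978.8


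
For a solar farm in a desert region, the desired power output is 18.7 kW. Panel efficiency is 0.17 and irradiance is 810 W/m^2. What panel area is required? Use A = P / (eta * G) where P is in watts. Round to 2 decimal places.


Convert target power to watts: P = 18.7 * 1000 = 18700.0 W
Compute denominator: eta * G = 0.17 * 810 = 137.7
Required area A = P / (eta * G) = 18700.0 / 137.7
A = 135.80 m^2

135.80


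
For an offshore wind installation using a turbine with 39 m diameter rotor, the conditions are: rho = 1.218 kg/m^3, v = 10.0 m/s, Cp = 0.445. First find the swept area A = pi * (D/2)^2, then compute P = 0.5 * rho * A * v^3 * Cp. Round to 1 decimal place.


Step 1 -- Compute swept area:
  A = pi * (D/2)^2 = pi * (39/2)^2 = 1194.59 m^2
Step 2 -- Apply wind power equation:
  P = 0.5 * rho * A * v^3 * Cp
  v^3 = 10.0^3 = 1000.0
  P = 0.5 * 1.218 * 1194.59 * 1000.0 * 0.445
  P = 323740.0 W

323740.0


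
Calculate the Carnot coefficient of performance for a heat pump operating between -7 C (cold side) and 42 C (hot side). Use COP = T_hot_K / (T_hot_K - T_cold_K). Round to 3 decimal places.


Convert to Kelvin:
  T_hot = 42 + 273.15 = 315.15 K
  T_cold = -7 + 273.15 = 266.15 K
Apply Carnot COP formula:
  COP = T_hot_K / (T_hot_K - T_cold_K) = 315.15 / 49.0
  COP = 6.432

6.432


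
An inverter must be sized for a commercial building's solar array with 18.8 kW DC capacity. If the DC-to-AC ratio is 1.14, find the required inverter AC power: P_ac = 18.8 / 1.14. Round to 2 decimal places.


The inverter AC capacity is determined by the DC/AC ratio.
Given: P_dc = 18.8 kW, DC/AC ratio = 1.14
P_ac = P_dc / ratio = 18.8 / 1.14
P_ac = 16.49 kW

16.49


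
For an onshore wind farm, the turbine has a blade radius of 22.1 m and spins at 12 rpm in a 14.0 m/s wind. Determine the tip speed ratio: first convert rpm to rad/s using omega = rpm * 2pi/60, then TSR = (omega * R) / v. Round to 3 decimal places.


Convert rotational speed to rad/s:
  omega = 12 * 2 * pi / 60 = 1.2566 rad/s
Compute tip speed:
  v_tip = omega * R = 1.2566 * 22.1 = 27.772 m/s
Tip speed ratio:
  TSR = v_tip / v_wind = 27.772 / 14.0 = 1.984

1.984


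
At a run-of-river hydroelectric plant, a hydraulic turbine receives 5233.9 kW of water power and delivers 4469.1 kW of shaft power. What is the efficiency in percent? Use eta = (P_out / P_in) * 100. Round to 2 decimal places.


Turbine efficiency = (output power / input power) * 100
eta = (4469.1 / 5233.9) * 100
eta = 85.39%

85.39


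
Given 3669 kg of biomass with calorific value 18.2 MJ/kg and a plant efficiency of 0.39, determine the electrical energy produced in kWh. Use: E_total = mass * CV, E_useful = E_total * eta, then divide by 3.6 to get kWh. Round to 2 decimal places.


Total energy = mass * CV = 3669 * 18.2 = 66775.8 MJ
Useful energy = total * eta = 66775.8 * 0.39 = 26042.56 MJ
Convert to kWh: 26042.56 / 3.6
Useful energy = 7234.05 kWh

7234.05


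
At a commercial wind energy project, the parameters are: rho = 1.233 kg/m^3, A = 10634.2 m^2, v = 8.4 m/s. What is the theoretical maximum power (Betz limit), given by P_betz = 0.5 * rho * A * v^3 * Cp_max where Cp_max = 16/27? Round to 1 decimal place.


The Betz coefficient Cp_max = 16/27 = 0.5926
v^3 = 8.4^3 = 592.704
P_betz = 0.5 * rho * A * v^3 * Cp_max
P_betz = 0.5 * 1.233 * 10634.2 * 592.704 * 0.5926
P_betz = 2302671.5 W

2302671.5


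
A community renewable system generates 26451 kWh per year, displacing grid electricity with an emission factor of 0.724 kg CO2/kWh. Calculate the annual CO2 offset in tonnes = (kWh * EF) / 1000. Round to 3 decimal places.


CO2 offset in kg = generation * emission_factor
CO2 offset = 26451 * 0.724 = 19150.52 kg
Convert to tonnes:
  CO2 offset = 19150.52 / 1000 = 19.151 tonnes

19.151


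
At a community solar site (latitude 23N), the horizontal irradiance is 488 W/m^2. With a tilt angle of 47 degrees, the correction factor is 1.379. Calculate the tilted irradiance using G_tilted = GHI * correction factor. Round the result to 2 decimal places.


Identify the given values:
  GHI = 488 W/m^2, tilt correction factor = 1.379
Apply the formula G_tilted = GHI * factor:
  G_tilted = 488 * 1.379
  G_tilted = 672.95 W/m^2

672.95


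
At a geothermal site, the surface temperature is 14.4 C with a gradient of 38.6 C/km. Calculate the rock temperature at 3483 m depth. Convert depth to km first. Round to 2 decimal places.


Convert depth to km: 3483 / 1000 = 3.483 km
Temperature increase = gradient * depth_km = 38.6 * 3.483 = 134.44 C
Temperature at depth = T_surface + delta_T = 14.4 + 134.44
T = 148.84 C

148.84


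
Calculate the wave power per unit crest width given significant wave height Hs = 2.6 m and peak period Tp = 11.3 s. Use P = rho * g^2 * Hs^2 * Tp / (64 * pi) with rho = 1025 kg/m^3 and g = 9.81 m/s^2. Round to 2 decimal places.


Apply wave power formula:
  g^2 = 9.81^2 = 96.2361
  Hs^2 = 2.6^2 = 6.76
  Numerator = rho * g^2 * Hs^2 * Tp = 1025 * 96.2361 * 6.76 * 11.3 = 7535065.29
  Denominator = 64 * pi = 201.0619
  P = 7535065.29 / 201.0619 = 37476.34 W/m

37476.34


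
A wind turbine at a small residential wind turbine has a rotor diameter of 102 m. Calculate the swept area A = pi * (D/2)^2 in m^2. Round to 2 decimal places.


Compute the rotor radius:
  r = D / 2 = 102 / 2 = 51.0 m
Calculate swept area:
  A = pi * r^2 = pi * 51.0^2
  A = 8171.28 m^2

8171.28


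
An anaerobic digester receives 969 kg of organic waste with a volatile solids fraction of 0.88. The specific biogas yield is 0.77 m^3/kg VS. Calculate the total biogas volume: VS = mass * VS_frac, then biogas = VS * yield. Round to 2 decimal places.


Compute volatile solids:
  VS = mass * VS_fraction = 969 * 0.88 = 852.72 kg
Calculate biogas volume:
  Biogas = VS * specific_yield = 852.72 * 0.77
  Biogas = 656.59 m^3

656.59


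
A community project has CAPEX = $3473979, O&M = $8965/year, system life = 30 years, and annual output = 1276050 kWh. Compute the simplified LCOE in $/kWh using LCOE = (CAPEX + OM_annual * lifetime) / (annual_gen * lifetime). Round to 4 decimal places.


Total cost = CAPEX + OM * lifetime = 3473979 + 8965 * 30 = 3473979 + 268950 = 3742929
Total generation = annual * lifetime = 1276050 * 30 = 38281500 kWh
LCOE = 3742929 / 38281500
LCOE = 0.0978 $/kWh

0.0978


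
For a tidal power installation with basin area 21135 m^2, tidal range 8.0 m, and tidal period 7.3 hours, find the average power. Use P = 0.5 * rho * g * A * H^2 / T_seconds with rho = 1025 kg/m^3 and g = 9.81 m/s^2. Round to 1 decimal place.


Convert period to seconds: T = 7.3 * 3600 = 26280.0 s
H^2 = 8.0^2 = 64.0
P = 0.5 * rho * g * A * H^2 / T
P = 0.5 * 1025 * 9.81 * 21135 * 64.0 / 26280.0
P = 258773.5 W

258773.5


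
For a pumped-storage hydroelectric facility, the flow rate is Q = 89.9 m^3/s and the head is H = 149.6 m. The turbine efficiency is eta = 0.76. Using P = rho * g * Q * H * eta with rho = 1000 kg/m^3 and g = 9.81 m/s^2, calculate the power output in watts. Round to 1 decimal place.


Apply the hydropower formula P = rho * g * Q * H * eta
rho * g = 1000 * 9.81 = 9810.0
P = 9810.0 * 89.9 * 149.6 * 0.76
P = 100270662.6 W

100270662.6


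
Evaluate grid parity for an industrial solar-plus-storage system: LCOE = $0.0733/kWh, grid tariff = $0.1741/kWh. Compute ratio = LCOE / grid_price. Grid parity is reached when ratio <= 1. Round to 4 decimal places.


Compare LCOE to grid price:
  LCOE = $0.0733/kWh, Grid price = $0.1741/kWh
  Ratio = LCOE / grid_price = 0.0733 / 0.1741 = 0.4210
  Grid parity achieved (ratio <= 1)? yes

0.4210


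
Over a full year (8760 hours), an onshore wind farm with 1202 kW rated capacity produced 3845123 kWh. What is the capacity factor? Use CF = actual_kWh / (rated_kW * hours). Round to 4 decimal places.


Capacity factor = actual output / maximum possible output
Maximum possible = rated * hours = 1202 * 8760 = 10529520 kWh
CF = 3845123 / 10529520
CF = 0.3652

0.3652


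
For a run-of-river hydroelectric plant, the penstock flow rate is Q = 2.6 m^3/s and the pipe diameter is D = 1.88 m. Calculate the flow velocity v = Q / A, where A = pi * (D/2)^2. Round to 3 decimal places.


Compute pipe cross-sectional area:
  A = pi * (D/2)^2 = pi * (1.88/2)^2 = 2.7759 m^2
Calculate velocity:
  v = Q / A = 2.6 / 2.7759
  v = 0.937 m/s

0.937


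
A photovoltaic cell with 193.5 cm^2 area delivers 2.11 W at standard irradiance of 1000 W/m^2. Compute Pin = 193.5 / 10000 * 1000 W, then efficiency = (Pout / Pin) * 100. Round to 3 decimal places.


First compute the input power:
  Pin = area_cm2 / 10000 * G = 193.5 / 10000 * 1000 = 19.35 W
Then compute efficiency:
  Efficiency = (Pout / Pin) * 100 = (2.11 / 19.35) * 100
  Efficiency = 10.904%

10.904


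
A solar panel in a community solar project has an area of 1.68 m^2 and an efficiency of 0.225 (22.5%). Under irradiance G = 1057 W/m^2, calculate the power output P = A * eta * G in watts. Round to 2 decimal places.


Use the solar power formula P = A * eta * G.
Given: A = 1.68 m^2, eta = 0.225, G = 1057 W/m^2
P = 1.68 * 0.225 * 1057
P = 399.55 W

399.55


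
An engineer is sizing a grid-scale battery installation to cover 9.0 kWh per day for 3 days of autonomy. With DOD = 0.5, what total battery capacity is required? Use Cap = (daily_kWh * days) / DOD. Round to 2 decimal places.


Total energy needed = daily * days = 9.0 * 3 = 27.0 kWh
Account for depth of discharge:
  Cap = total_energy / DOD = 27.0 / 0.5
  Cap = 54.00 kWh

54.00


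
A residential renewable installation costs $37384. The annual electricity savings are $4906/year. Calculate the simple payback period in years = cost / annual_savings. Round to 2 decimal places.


Simple payback period = initial cost / annual savings
Payback = 37384 / 4906
Payback = 7.62 years

7.62


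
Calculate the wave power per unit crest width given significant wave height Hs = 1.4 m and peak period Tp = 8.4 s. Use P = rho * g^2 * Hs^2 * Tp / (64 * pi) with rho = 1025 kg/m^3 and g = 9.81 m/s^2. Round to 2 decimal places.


Apply wave power formula:
  g^2 = 9.81^2 = 96.2361
  Hs^2 = 1.4^2 = 1.96
  Numerator = rho * g^2 * Hs^2 * Tp = 1025 * 96.2361 * 1.96 * 8.4 = 1624041.93
  Denominator = 64 * pi = 201.0619
  P = 1624041.93 / 201.0619 = 8077.32 W/m

8077.32


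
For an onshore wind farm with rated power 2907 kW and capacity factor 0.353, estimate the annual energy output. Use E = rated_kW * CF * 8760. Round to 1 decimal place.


Annual energy = rated_kW * capacity_factor * hours_per_year
Given: P_rated = 2907 kW, CF = 0.353, hours = 8760
E = 2907 * 0.353 * 8760
E = 8989258.0 kWh

8989258.0


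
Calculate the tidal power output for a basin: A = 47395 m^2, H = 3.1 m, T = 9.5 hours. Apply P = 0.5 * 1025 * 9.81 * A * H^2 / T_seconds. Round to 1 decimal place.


Convert period to seconds: T = 9.5 * 3600 = 34200.0 s
H^2 = 3.1^2 = 9.61
P = 0.5 * rho * g * A * H^2 / T
P = 0.5 * 1025 * 9.81 * 47395 * 9.61 / 34200.0
P = 66956.5 W

66956.5


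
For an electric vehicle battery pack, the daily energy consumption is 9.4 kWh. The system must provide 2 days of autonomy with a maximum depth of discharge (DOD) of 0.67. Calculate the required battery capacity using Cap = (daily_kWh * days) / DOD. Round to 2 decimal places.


Total energy needed = daily * days = 9.4 * 2 = 18.8 kWh
Account for depth of discharge:
  Cap = total_energy / DOD = 18.8 / 0.67
  Cap = 28.06 kWh

28.06


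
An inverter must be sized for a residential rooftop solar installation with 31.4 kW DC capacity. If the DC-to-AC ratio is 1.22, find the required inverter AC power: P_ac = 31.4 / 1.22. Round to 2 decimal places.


The inverter AC capacity is determined by the DC/AC ratio.
Given: P_dc = 31.4 kW, DC/AC ratio = 1.22
P_ac = P_dc / ratio = 31.4 / 1.22
P_ac = 25.74 kW

25.74


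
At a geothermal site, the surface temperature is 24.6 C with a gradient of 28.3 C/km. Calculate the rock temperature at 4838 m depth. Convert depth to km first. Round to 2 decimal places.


Convert depth to km: 4838 / 1000 = 4.838 km
Temperature increase = gradient * depth_km = 28.3 * 4.838 = 136.92 C
Temperature at depth = T_surface + delta_T = 24.6 + 136.92
T = 161.52 C

161.52


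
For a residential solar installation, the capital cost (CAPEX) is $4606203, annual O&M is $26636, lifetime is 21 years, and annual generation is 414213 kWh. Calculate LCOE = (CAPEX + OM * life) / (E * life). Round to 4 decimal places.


Total cost = CAPEX + OM * lifetime = 4606203 + 26636 * 21 = 4606203 + 559356 = 5165559
Total generation = annual * lifetime = 414213 * 21 = 8698473 kWh
LCOE = 5165559 / 8698473
LCOE = 0.5938 $/kWh

0.5938


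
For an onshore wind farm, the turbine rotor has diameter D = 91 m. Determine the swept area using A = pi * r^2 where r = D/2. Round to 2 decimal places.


Compute the rotor radius:
  r = D / 2 = 91 / 2 = 45.5 m
Calculate swept area:
  A = pi * r^2 = pi * 45.5^2
  A = 6503.88 m^2

6503.88


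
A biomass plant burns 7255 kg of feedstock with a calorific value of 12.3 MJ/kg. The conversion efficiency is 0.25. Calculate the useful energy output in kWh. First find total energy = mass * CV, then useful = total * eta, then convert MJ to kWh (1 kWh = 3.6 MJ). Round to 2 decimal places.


Total energy = mass * CV = 7255 * 12.3 = 89236.5 MJ
Useful energy = total * eta = 89236.5 * 0.25 = 22309.13 MJ
Convert to kWh: 22309.13 / 3.6
Useful energy = 6196.98 kWh

6196.98


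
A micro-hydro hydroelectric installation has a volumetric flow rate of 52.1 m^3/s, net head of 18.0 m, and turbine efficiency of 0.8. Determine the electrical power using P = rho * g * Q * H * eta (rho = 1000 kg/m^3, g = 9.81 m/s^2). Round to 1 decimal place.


Apply the hydropower formula P = rho * g * Q * H * eta
rho * g = 1000 * 9.81 = 9810.0
P = 9810.0 * 52.1 * 18.0 * 0.8
P = 7359854.4 W

7359854.4


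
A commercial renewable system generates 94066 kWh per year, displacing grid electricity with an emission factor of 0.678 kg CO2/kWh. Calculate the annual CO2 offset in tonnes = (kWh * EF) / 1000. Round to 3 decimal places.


CO2 offset in kg = generation * emission_factor
CO2 offset = 94066 * 0.678 = 63776.75 kg
Convert to tonnes:
  CO2 offset = 63776.75 / 1000 = 63.777 tonnes

63.777


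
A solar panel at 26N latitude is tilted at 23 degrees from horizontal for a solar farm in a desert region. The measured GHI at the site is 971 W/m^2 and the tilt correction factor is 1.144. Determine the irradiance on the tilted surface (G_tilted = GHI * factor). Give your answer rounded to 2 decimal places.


Identify the given values:
  GHI = 971 W/m^2, tilt correction factor = 1.144
Apply the formula G_tilted = GHI * factor:
  G_tilted = 971 * 1.144
  G_tilted = 1110.82 W/m^2

1110.82
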